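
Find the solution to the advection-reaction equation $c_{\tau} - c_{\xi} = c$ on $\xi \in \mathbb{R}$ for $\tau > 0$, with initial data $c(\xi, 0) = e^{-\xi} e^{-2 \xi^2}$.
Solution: Substitute $c = e^{-\xi}u$, i.e. $u = e^{\xi}c$.
By the product rule, $c_{\xi} = e^{-\xi}(u_{\xi} - u)$, $c_{\tau} = e^{-\xi}u_{\tau}$.
Substituting into the PDE and dividing by $e^{-\xi}$: $u_{\tau} - (u_{\xi} - u) = u$.
The lower-order terms cancel, leaving the standard advection equation $u_{\tau} - u_{\xi} = 0$.
Initial data for $u$: $u(\xi,0) = e^{\xi}c(\xi,0) = e^{-2 \xi^2}$.
Solve for $u$:
  By method of characteristics (waves move left with speed 1):
  Along characteristics $\xi + \tau =$ const, $u$ is constant, so $u(\xi,\tau) = f(\xi + \tau)$ with $f = u( \cdot , 0)$.
Hence $u(\xi,\tau) = e^{-2 (\xi + \tau)^2}$.
Transform back: $c(\xi,\tau) = e^{-\xi}u(\xi,\tau)$.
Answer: $c(\xi, \tau) = e^{-\xi} e^{-2 (\tau + \xi)^2}$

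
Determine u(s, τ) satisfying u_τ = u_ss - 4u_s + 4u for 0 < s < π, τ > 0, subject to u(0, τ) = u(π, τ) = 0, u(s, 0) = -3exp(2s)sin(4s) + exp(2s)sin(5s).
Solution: Substitute u = exp(2s)w, i.e. w = exp(-2s)u.
By the product rule, u_s = exp(2s)(w_s + 2w), u_ss = exp(2s)(w_ss + 4w_s + 4w), u_τ = exp(2s)w_τ.
Substituting into the PDE and dividing by exp(2s): w_τ = (w_ss + 4w_s + 4w) - 4(w_s + 2w) + 4w.
The lower-order terms cancel, leaving the standard heat equation w_τ = w_ss.
Initial data for w: w(s,0) = exp(-2s)u(s,0) = -3sin(4s) + sin(5s). The boundary conditions carry over: w(0,τ) = w(π,τ) = 0.
Solve for w:
  Using separation of variables w = X(s)T(τ):
  Eigenfunctions: sin(ns), n = 1, 2, 3, ...
  General solution: w(s, τ) = Σ c_n sin(ns) exp(-n² τ)
  Matching w(s,0) = -3sin(4s) + sin(5s) term by term: c_4=-3, c_5=1.
Hence w(s,τ) = -3exp(-16τ)sin(4s) + exp(-25τ)sin(5s).
Transform back: u(s,τ) = exp(2s)w(s,τ).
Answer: u(s, τ) = -3exp(2s)exp(-16τ)sin(4s) + exp(2s)exp(-25τ)sin(5s)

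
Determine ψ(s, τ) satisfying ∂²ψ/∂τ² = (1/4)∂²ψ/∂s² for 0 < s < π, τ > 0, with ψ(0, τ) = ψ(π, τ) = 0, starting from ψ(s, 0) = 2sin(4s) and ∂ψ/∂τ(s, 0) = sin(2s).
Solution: Using separation of variables ψ = X(s)T(τ):
Eigenfunctions: sin(ns), n = 1, 2, 3, ...
General solution: ψ(s, τ) = Σ [A_n cos(n τ/2) + B_n sin(n τ/2)] sin(ns)
From ψ(s,0) = 2sin(4s): A_4=2. From ψ_τ(s,0) = sin(2s), using ψ_τ(s,0) = Σ ω_n B_n sin(ns) with ω_n = n/2: B_2 = 1/1 = 1.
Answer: ψ(s, τ) = sin(2s)sin(τ) + 2sin(4s)cos(2τ)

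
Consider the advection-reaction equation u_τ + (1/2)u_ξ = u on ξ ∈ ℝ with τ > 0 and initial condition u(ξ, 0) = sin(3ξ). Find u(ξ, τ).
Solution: Substitute u = exp(τ)w, i.e. w = exp(-τ)u.
By the product rule, u_τ = exp(τ)(w_τ + w), u_ξ = exp(τ)w_ξ.
Substituting into the PDE and dividing by exp(τ): w_τ + w + (1/2)w_ξ = w.
The lower-order terms cancel, leaving the standard advection equation w_τ + (1/2)w_ξ = 0.
Initial data for w: w(ξ,0) = u(ξ,0) = sin(3ξ).
Solve for w:
  By method of characteristics (waves move right with speed 1/2):
  Along characteristics ξ - (1/2)τ = const, w is constant, so w(ξ,τ) = f(ξ - (1/2)τ) with f = w(·, 0).
Hence w(ξ,τ) = sin(3ξ - 3τ/2).
Transform back: u(ξ,τ) = exp(τ)w(ξ,τ).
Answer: u(ξ, τ) = exp(τ)sin(3ξ - 3τ/2)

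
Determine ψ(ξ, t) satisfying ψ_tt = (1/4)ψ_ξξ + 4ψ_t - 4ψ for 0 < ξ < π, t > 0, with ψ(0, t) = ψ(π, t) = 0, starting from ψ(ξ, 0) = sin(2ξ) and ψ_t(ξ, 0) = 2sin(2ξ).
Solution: Substitute ψ = exp(2t)u.
Then ψ_t = exp(2t)(u_t + 2u), ψ_tt = exp(2t)(u_tt + 4u_t + 4u), ψ_ξξ = exp(2t)u_ξξ; substituting and dividing by exp(2t), the lower-order terms cancel: u_tt = (1/4)u_ξξ (standard wave equation).
Data for u: u(ξ,0) = ψ(ξ,0) = sin(2ξ); u_t(ξ,0) = ψ_t(ξ,0) - 2ψ(ξ,0) = 0. The boundary conditions carry over: u(0,t) = u(π,t) = 0.
Separating variables: u = Σ [A_n cos(ω_n t) + B_n sin(ω_n t)] sin(nξ), ω_n = n/2. From ICs: A_2=1.
So u(ξ,t) = sin(2ξ)cos(t), and ψ(ξ,t) = exp(2t)u(ξ,t).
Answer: ψ(ξ, t) = exp(2t)sin(2ξ)cos(t)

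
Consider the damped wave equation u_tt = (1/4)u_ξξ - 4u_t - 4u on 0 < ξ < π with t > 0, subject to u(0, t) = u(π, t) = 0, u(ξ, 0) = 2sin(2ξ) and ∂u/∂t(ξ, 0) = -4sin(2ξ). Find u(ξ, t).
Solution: Substitute u = exp(-2t)w.
Then u_t = exp(-2t)(w_t - 2w), u_tt = exp(-2t)(w_tt - 4w_t + 4w), u_ξξ = exp(-2t)w_ξξ; substituting and dividing by exp(-2t), the lower-order terms cancel: w_tt = (1/4)w_ξξ (standard wave equation).
Data for w: w(ξ,0) = u(ξ,0) = 2sin(2ξ); w_t(ξ,0) = u_t(ξ,0) + 2u(ξ,0) = 0. The boundary conditions carry over: w(0,t) = w(π,t) = 0.
Separating variables: w = Σ [A_n cos(ω_n t) + B_n sin(ω_n t)] sin(nξ), ω_n = n/2. From ICs: A_2=2.
So w(ξ,t) = 2sin(2ξ)cos(t), and u(ξ,t) = exp(-2t)w(ξ,t).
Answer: u(ξ, t) = 2exp(-2t)sin(2ξ)cos(t)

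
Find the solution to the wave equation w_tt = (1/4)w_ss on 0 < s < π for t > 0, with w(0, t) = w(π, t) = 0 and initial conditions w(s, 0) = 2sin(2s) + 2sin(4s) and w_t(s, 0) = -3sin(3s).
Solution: Using separation of variables w = X(s)T(t):
Eigenfunctions: sin(ns), n = 1, 2, 3, ...
General solution: w(s, t) = Σ [A_n cos(n t/2) + B_n sin(n t/2)] sin(ns)
From w(s,0) = 2sin(2s) + 2sin(4s): A_2=2, A_4=2. From w_t(s,0) = -3sin(3s), using w_t(s,0) = Σ ω_n B_n sin(ns) with ω_n = n/2: B_3 = (-3)/(3/2) = -2.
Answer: w(s, t) = 2sin(2s)cos(t) - 2sin(3s)sin(3t/2) + 2sin(4s)cos(2t)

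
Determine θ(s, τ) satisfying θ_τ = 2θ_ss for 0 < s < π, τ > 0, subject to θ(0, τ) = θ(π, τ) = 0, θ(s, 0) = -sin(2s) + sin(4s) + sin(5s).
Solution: Separating variables: θ = Σ c_n exp(-2n²τ) sin(ns). From θ(s,0) = -sin(2s) + sin(4s) + sin(5s): c_2=-1, c_4=1, c_5=1.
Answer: θ(s, τ) = -exp(-8τ)sin(2s) + exp(-32τ)sin(4s) + exp(-50τ)sin(5s)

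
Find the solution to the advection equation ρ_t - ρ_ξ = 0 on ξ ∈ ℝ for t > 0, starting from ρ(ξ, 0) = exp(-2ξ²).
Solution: By characteristics (dξ/dt = -1), ρ(ξ,t) = f(ξ + t) with f = ρ(·, 0).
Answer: ρ(ξ, t) = exp(-2(t + ξ)²)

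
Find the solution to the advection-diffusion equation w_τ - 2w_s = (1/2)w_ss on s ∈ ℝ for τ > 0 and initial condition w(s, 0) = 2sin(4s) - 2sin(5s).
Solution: Change to a moving frame: let η = s + 2τ, σ = τ and write w(s,τ) = u(η,σ).
By the chain rule w_τ = u_σ + 2u_η, w_s = u_η, w_ss = u_ηη.
Then w_τ - 2w_s = u_σ: the advection term cancels and the PDE becomes the heat equation u_σ = (1/2)u_ηη on η ∈ ℝ.
Initial data: u(η,0) = w(η,0) = 2sin(4η) - 2sin(5η).
On η ∈ ℝ each mode satisfies (sin(nη))″ = -n² sin(nη), so exp(-n²σ/2) sin(nη) solves the heat equation; by superposition u(η,σ) = Σ c_n exp(-n²σ/2) sin(nη).
Reading off the coefficients: c_4=2, c_5=-2, so u(η,σ) = 2exp(-8σ)sin(4η) - 2exp(-25σ/2)sin(5η).
Substituting back η = s + 2τ, σ = τ: w(s,τ) = u(s + 2τ, τ).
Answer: w(s, τ) = 2exp(-8τ)sin(4s + 8τ) - 2exp(-25τ/2)sin(5s + 10τ)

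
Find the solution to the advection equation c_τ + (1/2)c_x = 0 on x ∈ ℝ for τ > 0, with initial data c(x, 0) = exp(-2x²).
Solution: By method of characteristics (waves move right with speed 1/2):
Along characteristics x - (1/2)τ = const, c is constant, so c(x,τ) = f(x - (1/2)τ) with f = c(·, 0).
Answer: c(x, τ) = exp(-2(x - τ/2)²)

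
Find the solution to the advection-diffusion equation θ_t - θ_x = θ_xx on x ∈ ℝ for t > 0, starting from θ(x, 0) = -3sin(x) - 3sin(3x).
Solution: Change to a moving frame: let η = x + t, σ = t and write θ(x,t) = u(η,σ).
By the chain rule θ_t = u_σ + u_η, θ_x = u_η, θ_xx = u_ηη.
Then θ_t - θ_x = u_σ: the advection term cancels and the PDE becomes the heat equation u_σ = u_ηη on η ∈ ℝ.
Initial data: u(η,0) = θ(η,0) = -3sin(η) - 3sin(3η).
On η ∈ ℝ each mode satisfies (sin(nη))″ = -n² sin(nη), so exp(-n²σ) sin(nη) solves the heat equation; by superposition u(η,σ) = Σ c_n exp(-n²σ) sin(nη).
Reading off the coefficients: c_1=-3, c_3=-3, so u(η,σ) = -3exp(-σ)sin(η) - 3exp(-9σ)sin(3η).
Substituting back η = x + t, σ = t: θ(x,t) = u(x + t, t).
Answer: θ(x, t) = -3exp(-t)sin(t + x) - 3exp(-9t)sin(3t + 3x)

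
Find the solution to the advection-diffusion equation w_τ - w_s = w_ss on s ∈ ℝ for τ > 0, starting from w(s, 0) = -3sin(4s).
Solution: Change to a moving frame: let η = s + τ, σ = τ and write w(s,τ) = u(η,σ).
By the chain rule w_τ = u_σ + u_η, w_s = u_η, w_ss = u_ηη.
Then w_τ - w_s = u_σ: the advection term cancels and the PDE becomes the heat equation u_σ = u_ηη on η ∈ ℝ.
Initial data: u(η,0) = w(η,0) = -3sin(4η).
On η ∈ ℝ each mode satisfies (sin(nη))″ = -n² sin(nη), so exp(-n²σ) sin(nη) solves the heat equation; by superposition u(η,σ) = Σ c_n exp(-n²σ) sin(nη).
Reading off the coefficients: c_4=-3, so u(η,σ) = -3exp(-16σ)sin(4η).
Substituting back η = s + τ, σ = τ: w(s,τ) = u(s + τ, τ).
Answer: w(s, τ) = -3exp(-16τ)sin(4s + 4τ)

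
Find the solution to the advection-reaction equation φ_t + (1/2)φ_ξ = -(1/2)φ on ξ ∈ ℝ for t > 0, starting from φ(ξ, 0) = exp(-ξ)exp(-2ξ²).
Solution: Substitute φ = exp(-ξ)u, i.e. u = exp(ξ)φ.
By the product rule, φ_ξ = exp(-ξ)(u_ξ - u), φ_t = exp(-ξ)u_t.
Substituting into the PDE and dividing by exp(-ξ): u_t + (1/2)(u_ξ - u) = -(1/2)u.
The lower-order terms cancel, leaving the standard advection equation u_t + (1/2)u_ξ = 0.
Initial data for u: u(ξ,0) = exp(ξ)φ(ξ,0) = exp(-2ξ²).
Solve for u:
  By method of characteristics (waves move right with speed 1/2):
  Along characteristics ξ - (1/2)t = const, u is constant, so u(ξ,t) = f(ξ - (1/2)t) with f = u(·, 0).
Hence u(ξ,t) = exp(-2(-t/2 + ξ)²).
Transform back: φ(ξ,t) = exp(-ξ)u(ξ,t).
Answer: φ(ξ, t) = exp(-ξ)exp(-2(-t/2 + ξ)²)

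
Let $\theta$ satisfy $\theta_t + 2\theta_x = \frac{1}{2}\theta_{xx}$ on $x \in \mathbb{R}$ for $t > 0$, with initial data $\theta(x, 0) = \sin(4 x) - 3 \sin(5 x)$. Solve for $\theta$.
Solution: Change to a moving frame: let $\eta = x - 2t$, $\sigma = t$ and write $\theta(x,t) = u(\eta,\sigma)$.
By the chain rule $\theta_t = u_{\sigma} - 2u_{\eta}$, $\theta_x = u_{\eta}$, $\theta_{xx} = u_{\eta\eta}$.
Then $\theta_t + 2\theta_x = u_{\sigma}$: the advection term cancels and the PDE becomes the heat equation $u_{\sigma} = \frac{1}{2}u_{\eta\eta}$ on $\eta \in \mathbb{R}$.
Initial data: $u(\eta,0) = \theta(\eta,0) = \sin(4 \eta) - 3 \sin(5 \eta)$.
On $\eta \in \mathbb{R}$ each mode satisfies $(\sin(n\eta))'' = -n^2 \sin(n\eta)$, so $e^{-n^2\sigma/2} \sin(n\eta)$ solves the heat equation; by superposition $u(\eta,\sigma) = \sum c_n e^{-n^2\sigma/2} \sin(n\eta)$.
Reading off the coefficients: $c_4=1, c_5=-3$, so $u(\eta,\sigma) = e^{-8 \sigma} \sin(4 \eta) - 3 e^{-25 \sigma/2} \sin(5 \eta)$.
Substituting back $\eta = x - 2t$, $\sigma = t$: $\theta(x,t) = u(x - 2t, t)$.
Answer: $\theta(x, t) = - e^{-8 t} \sin(8 t - 4 x) + 3 e^{-25 t/2} \sin(10 t - 5 x)$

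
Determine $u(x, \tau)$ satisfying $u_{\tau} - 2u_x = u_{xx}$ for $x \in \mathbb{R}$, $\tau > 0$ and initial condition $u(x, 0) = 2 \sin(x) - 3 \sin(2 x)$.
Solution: Moving frame: $\eta = x + 2\tau$, $\sigma = \tau$, $u = w(\eta,\sigma)$, so $u_{\tau} = w_{\sigma} + 2w_{\eta}$ and $u_{xx} = w_{\eta\eta}$.
Hence $u_{\tau} - 2u_x = w_{\sigma}$ and the PDE becomes the heat equation $w_{\sigma} = w_{\eta\eta}$ on $\eta \in \mathbb{R}$.
Initial data: $w(\eta,0) = u(\eta,0) = 2 \sin(\eta) - 3 \sin(2 \eta)$. Each mode $\sin(n\eta)$ decays as $e^{-n^2\sigma}$ on $\mathbb{R}$, so $w(\eta,\sigma) = \sum c_n e^{-n^2\sigma} \sin(n\eta)$ with $c_1=2, c_2=-3$: $w(\eta,\sigma) = 2 e^{-\sigma} \sin(\eta) - 3 e^{-4 \sigma} \sin(2 \eta)$.
Substituting back: $u(x,\tau) = w(x + 2\tau, \tau)$.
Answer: $u(x, \tau) = 2 e^{-\tau} \sin(2 \tau + x) - 3 e^{-4 \tau} \sin(4 \tau + 2 x)$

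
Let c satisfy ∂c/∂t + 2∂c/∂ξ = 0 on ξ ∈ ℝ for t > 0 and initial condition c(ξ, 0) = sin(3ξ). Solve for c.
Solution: By characteristics (dξ/dt = 2), c(ξ,t) = f(ξ - 2t) with f = c(·, 0).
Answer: c(ξ, t) = -sin(6t - 3ξ)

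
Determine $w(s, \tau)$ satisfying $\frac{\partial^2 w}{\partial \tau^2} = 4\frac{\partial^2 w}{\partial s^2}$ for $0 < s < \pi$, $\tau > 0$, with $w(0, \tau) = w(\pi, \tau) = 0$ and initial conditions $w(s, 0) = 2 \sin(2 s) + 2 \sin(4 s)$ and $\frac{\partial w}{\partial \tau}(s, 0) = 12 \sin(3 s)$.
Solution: Separating variables: $w = \sum [A_n \cos(\omega_n \tau) + B_n \sin(\omega_n \tau)] \sin(ns)$, $\omega_n = 2n$. From ICs ($B_n$ = velocity coefficient / $\omega_n$): $A_2=2, A_4=2, B_3=2$.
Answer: $w(s, \tau) = 2 \sin(6 \tau) \sin(3 s) + 2 \sin(2 s) \cos(4 \tau) + 2 \sin(4 s) \cos(8 \tau)$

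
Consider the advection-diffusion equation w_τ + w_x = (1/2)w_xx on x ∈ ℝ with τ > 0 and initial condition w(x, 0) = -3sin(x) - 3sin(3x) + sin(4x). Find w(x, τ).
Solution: Moving frame: η = x - τ, σ = τ, w = u(η,σ), so w_τ = u_σ - u_η and w_xx = u_ηη.
Hence w_τ + w_x = u_σ and the PDE becomes the heat equation u_σ = (1/2)u_ηη on η ∈ ℝ.
Initial data: u(η,0) = w(η,0) = -3sin(η) - 3sin(3η) + sin(4η). Each mode sin(nη) decays as exp(-n²σ/2) on ℝ, so u(η,σ) = Σ c_n exp(-n²σ/2) sin(nη) with c_1=-3, c_3=-3, c_4=1: u(η,σ) = exp(-8σ)sin(4η) - 3exp(-σ/2)sin(η) - 3exp(-9σ/2)sin(3η).
Substituting back: w(x,τ) = u(x - τ, τ).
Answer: w(x, τ) = exp(-8τ)sin(4x - 4τ) - 3exp(-τ/2)sin(x - τ) - 3exp(-9τ/2)sin(3x - 3τ)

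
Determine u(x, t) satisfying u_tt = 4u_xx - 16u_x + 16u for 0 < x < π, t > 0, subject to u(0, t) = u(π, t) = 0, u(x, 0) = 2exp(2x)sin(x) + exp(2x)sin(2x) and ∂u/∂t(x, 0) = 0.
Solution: Substitute u = exp(2x)w, i.e. w = exp(-2x)u.
By the product rule, u_x = exp(2x)(w_x + 2w), u_xx = exp(2x)(w_xx + 4w_x + 4w), u_tt = exp(2x)w_tt.
Substituting into the PDE and dividing by exp(2x): w_tt = 4(w_xx + 4w_x + 4w) - 16(w_x + 2w) + 16w.
The lower-order terms cancel, leaving the standard wave equation w_tt = 4w_xx.
Initial data for w: w(x,0) = exp(-2x)u(x,0) = 2sin(x) + sin(2x); w_t(x,0) = exp(-2x)u_t(x,0) = 0. The boundary conditions carry over: w(0,t) = w(π,t) = 0.
Solve for w:
  Using separation of variables w = X(x)T(t):
  Eigenfunctions: sin(nx), n = 1, 2, 3, ...
  General solution: w(x, t) = Σ [A_n cos(2n t) + B_n sin(2n t)] sin(nx)
  From w(x,0) = 2sin(x) + sin(2x): A_1=2, A_2=1. From w_t(x,0) = 0: all B_n = 0.
Hence w(x,t) = 2sin(x)cos(2t) + sin(2x)cos(4t).
Transform back: u(x,t) = exp(2x)w(x,t).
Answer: u(x, t) = 2exp(2x)sin(x)cos(2t) + exp(2x)sin(2x)cos(4t)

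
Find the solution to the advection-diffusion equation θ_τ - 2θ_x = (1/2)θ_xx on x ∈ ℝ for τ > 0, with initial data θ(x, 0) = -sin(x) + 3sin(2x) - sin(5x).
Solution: Moving frame: η = x + 2τ, σ = τ, θ = u(η,σ), so θ_τ = u_σ + 2u_η and θ_xx = u_ηη.
Hence θ_τ - 2θ_x = u_σ and the PDE becomes the heat equation u_σ = (1/2)u_ηη on η ∈ ℝ.
Initial data: u(η,0) = θ(η,0) = -sin(η) + 3sin(2η) - sin(5η). Each mode sin(nη) decays as exp(-n²σ/2) on ℝ, so u(η,σ) = Σ c_n exp(-n²σ/2) sin(nη) with c_1=-1, c_2=3, c_5=-1: u(η,σ) = 3exp(-2σ)sin(2η) - exp(-σ/2)sin(η) - exp(-25σ/2)sin(5η).
Substituting back: θ(x,τ) = u(x + 2τ, τ).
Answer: θ(x, τ) = 3exp(-2τ)sin(2x + 4τ) - exp(-τ/2)sin(x + 2τ) - exp(-25τ/2)sin(5x + 10τ)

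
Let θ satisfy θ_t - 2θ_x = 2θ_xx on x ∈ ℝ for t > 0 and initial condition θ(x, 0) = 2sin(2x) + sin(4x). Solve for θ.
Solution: Moving frame: η = x + 2t, σ = t, θ = u(η,σ), so θ_t = u_σ + 2u_η and θ_xx = u_ηη.
Hence θ_t - 2θ_x = u_σ and the PDE becomes the heat equation u_σ = 2u_ηη on η ∈ ℝ.
Initial data: u(η,0) = θ(η,0) = 2sin(2η) + sin(4η). Each mode sin(nη) decays as exp(-2n²σ) on ℝ, so u(η,σ) = Σ c_n exp(-2n²σ) sin(nη) with c_2=2, c_4=1: u(η,σ) = 2exp(-8σ)sin(2η) + exp(-32σ)sin(4η).
Substituting back: θ(x,t) = u(x + 2t, t).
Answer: θ(x, t) = 2exp(-8t)sin(4t + 2x) + exp(-32t)sin(8t + 4x)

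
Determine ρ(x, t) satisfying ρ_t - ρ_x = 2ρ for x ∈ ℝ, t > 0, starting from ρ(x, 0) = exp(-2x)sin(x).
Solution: Substitute ρ = exp(-2x)u.
Then ρ_x = exp(-2x)(u_x - 2u), ρ_t = exp(-2x)u_t; substituting and dividing by exp(-2x), the lower-order terms cancel: u_t - u_x = 0 (standard advection equation).
Data for u: u(x,0) = exp(2x)ρ(x,0) = sin(x).
By characteristics (dx/dt = -1), u(x,t) = f(x + t) with f = u(·, 0).
So u(x,t) = sin(t + x), and ρ(x,t) = exp(-2x)u(x,t).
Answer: ρ(x, t) = exp(-2x)sin(t + x)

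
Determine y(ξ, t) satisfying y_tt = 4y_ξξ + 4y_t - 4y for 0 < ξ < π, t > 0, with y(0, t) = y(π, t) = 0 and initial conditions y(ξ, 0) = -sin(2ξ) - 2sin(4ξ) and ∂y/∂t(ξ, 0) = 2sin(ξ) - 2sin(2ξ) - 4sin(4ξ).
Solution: Substitute y = exp(2t)u.
Then y_t = exp(2t)(u_t + 2u), y_tt = exp(2t)(u_tt + 4u_t + 4u), y_ξξ = exp(2t)u_ξξ; substituting and dividing by exp(2t), the lower-order terms cancel: u_tt = 4u_ξξ (standard wave equation).
Data for u: u(ξ,0) = y(ξ,0) = -sin(2ξ) - 2sin(4ξ); u_t(ξ,0) = y_t(ξ,0) - 2y(ξ,0) = 2sin(ξ). The boundary conditions carry over: u(0,t) = u(π,t) = 0.
Separating variables: u = Σ [A_n cos(ω_n t) + B_n sin(ω_n t)] sin(nξ), ω_n = 2n. From ICs (B_n = velocity coefficient / ω_n): A_2=-1, A_4=-2, B_1=1.
So u(ξ,t) = sin(2t)sin(ξ) - sin(2ξ)cos(4t) - 2sin(4ξ)cos(8t), and y(ξ,t) = exp(2t)u(ξ,t).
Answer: y(ξ, t) = exp(2t)sin(2t)sin(ξ) - exp(2t)sin(2ξ)cos(4t) - 2exp(2t)sin(4ξ)cos(8t)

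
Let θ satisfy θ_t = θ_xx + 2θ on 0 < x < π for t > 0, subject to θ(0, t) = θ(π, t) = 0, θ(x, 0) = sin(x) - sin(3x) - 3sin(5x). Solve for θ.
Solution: Substitute θ = exp(2t)u, i.e. u = exp(-2t)θ.
By the product rule, θ_t = exp(2t)(u_t + 2u), θ_xx = exp(2t)u_xx.
Substituting into the PDE and dividing by exp(2t): u_t + 2u = u_xx + 2u.
The lower-order terms cancel, leaving the standard heat equation u_t = u_xx.
Initial data for u: u(x,0) = θ(x,0) = sin(x) - sin(3x) - 3sin(5x). The boundary conditions carry over: u(0,t) = u(π,t) = 0.
Solve for u:
  Using separation of variables u = X(x)G(t):
  Eigenfunctions: sin(nx), n = 1, 2, 3, ...
  General solution: u(x, t) = Σ c_n sin(nx) exp(-n² t)
  Matching u(x,0) = sin(x) - sin(3x) - 3sin(5x) term by term: c_1=1, c_3=-1, c_5=-3.
Hence u(x,t) = exp(-t)sin(x) - exp(-9t)sin(3x) - 3exp(-25t)sin(5x).
Transform back: θ(x,t) = exp(2t)u(x,t).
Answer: θ(x, t) = exp(t)sin(x) - exp(-7t)sin(3x) - 3exp(-23t)sin(5x)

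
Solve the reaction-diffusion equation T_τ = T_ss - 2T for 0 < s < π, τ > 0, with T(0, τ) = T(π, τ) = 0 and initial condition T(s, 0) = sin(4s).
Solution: Substitute T = exp(-2τ)u.
Then T_τ = exp(-2τ)(u_τ - 2u), T_ss = exp(-2τ)u_ss; substituting and dividing by exp(-2τ), the lower-order terms cancel: u_τ = u_ss (standard heat equation).
Data for u: u(s,0) = T(s,0) = sin(4s). The boundary conditions carry over: u(0,τ) = u(π,τ) = 0.
Separating variables: u = Σ c_n exp(-n²τ) sin(ns). From u(s,0) = sin(4s): c_4=1.
So u(s,τ) = exp(-16τ)sin(4s), and T(s,τ) = exp(-2τ)u(s,τ).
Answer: T(s, τ) = exp(-18τ)sin(4s)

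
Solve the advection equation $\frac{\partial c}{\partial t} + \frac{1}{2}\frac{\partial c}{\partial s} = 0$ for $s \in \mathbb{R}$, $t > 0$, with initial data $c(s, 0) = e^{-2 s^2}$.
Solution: By method of characteristics (waves move right with speed 1/2):
Along characteristics $s - \frac{1}{2}t =$ const, $c$ is constant, so $c(s,t) = f(s - \frac{1}{2}t)$ with $f = c( \cdot , 0)$.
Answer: $c(s, t) = e^{-2 (s - t/2)^2}$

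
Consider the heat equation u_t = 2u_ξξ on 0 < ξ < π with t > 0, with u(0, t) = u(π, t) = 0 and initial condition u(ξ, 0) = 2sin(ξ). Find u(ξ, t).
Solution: Using separation of variables u = X(ξ)T(t):
Eigenfunctions: sin(nξ), n = 1, 2, 3, ...
General solution: u(ξ, t) = Σ c_n sin(nξ) exp(-2n² t)
Matching u(ξ,0) = 2sin(ξ) term by term: c_1=2.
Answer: u(ξ, t) = 2exp(-2t)sin(ξ)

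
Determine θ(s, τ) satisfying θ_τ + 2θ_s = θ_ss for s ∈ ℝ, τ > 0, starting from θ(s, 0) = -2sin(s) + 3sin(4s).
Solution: Change to a moving frame: let η = s - 2τ, σ = τ and write θ(s,τ) = u(η,σ).
By the chain rule θ_τ = u_σ - 2u_η, θ_s = u_η, θ_ss = u_ηη.
Then θ_τ + 2θ_s = u_σ: the advection term cancels and the PDE becomes the heat equation u_σ = u_ηη on η ∈ ℝ.
Initial data: u(η,0) = θ(η,0) = -2sin(η) + 3sin(4η).
On η ∈ ℝ each mode satisfies (sin(nη))″ = -n² sin(nη), so exp(-n²σ) sin(nη) solves the heat equation; by superposition u(η,σ) = Σ c_n exp(-n²σ) sin(nη).
Reading off the coefficients: c_1=-2, c_4=3, so u(η,σ) = -2exp(-σ)sin(η) + 3exp(-16σ)sin(4η).
Substituting back η = s - 2τ, σ = τ: θ(s,τ) = u(s - 2τ, τ).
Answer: θ(s, τ) = -2exp(-τ)sin(s - 2τ) + 3exp(-16τ)sin(4s - 8τ)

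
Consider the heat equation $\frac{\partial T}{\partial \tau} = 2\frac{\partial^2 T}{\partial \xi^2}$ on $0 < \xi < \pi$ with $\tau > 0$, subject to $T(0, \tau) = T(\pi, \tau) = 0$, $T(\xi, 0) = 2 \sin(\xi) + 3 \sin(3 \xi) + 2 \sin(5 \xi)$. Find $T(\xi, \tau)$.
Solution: Using separation of variables $T = X(\xi)G(\tau)$:
Eigenfunctions: $\sin(n\xi)$, $n = 1, 2, 3, \ldots$
General solution: $T(\xi, \tau) = \sum c_n \sin(n\xi) e^{-2n^2 \tau}$
Matching $T(\xi,0) = 2 \sin(\xi) + 3 \sin(3 \xi) + 2 \sin(5 \xi)$ term by term: $c_1=2, c_3=3, c_5=2$.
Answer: $T(\xi, \tau) = 2 e^{-2 \tau} \sin(\xi) + 3 e^{-18 \tau} \sin(3 \xi) + 2 e^{-50 \tau} \sin(5 \xi)$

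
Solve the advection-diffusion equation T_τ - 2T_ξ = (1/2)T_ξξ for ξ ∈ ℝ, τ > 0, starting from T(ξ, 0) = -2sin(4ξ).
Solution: Moving frame: η = ξ + 2τ, σ = τ, T = u(η,σ), so T_τ = u_σ + 2u_η and T_ξξ = u_ηη.
Hence T_τ - 2T_ξ = u_σ and the PDE becomes the heat equation u_σ = (1/2)u_ηη on η ∈ ℝ.
Initial data: u(η,0) = T(η,0) = -2sin(4η). Each mode sin(nη) decays as exp(-n²σ/2) on ℝ, so u(η,σ) = Σ c_n exp(-n²σ/2) sin(nη) with c_4=-2: u(η,σ) = -2exp(-8σ)sin(4η).
Substituting back: T(ξ,τ) = u(ξ + 2τ, τ).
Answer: T(ξ, τ) = -2exp(-8τ)sin(4ξ + 8τ)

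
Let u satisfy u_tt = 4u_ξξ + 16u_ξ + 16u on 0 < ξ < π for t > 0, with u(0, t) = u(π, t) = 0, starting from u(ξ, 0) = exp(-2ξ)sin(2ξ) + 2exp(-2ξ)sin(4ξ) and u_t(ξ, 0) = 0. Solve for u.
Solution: Substitute u = exp(-2ξ)w.
Then u_ξ = exp(-2ξ)(w_ξ - 2w), u_ξξ = exp(-2ξ)(w_ξξ - 4w_ξ + 4w), u_tt = exp(-2ξ)w_tt; substituting and dividing by exp(-2ξ), the lower-order terms cancel: w_tt = 4w_ξξ (standard wave equation).
Data for w: w(ξ,0) = exp(2ξ)u(ξ,0) = sin(2ξ) + 2sin(4ξ); w_t(ξ,0) = exp(2ξ)u_t(ξ,0) = 0. The boundary conditions carry over: w(0,t) = w(π,t) = 0.
Separating variables: w = Σ [A_n cos(ω_n t) + B_n sin(ω_n t)] sin(nξ), ω_n = 2n. From ICs: A_2=1, A_4=2.
So w(ξ,t) = sin(2ξ)cos(4t) + 2sin(4ξ)cos(8t), and u(ξ,t) = exp(-2ξ)w(ξ,t).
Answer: u(ξ, t) = exp(-2ξ)sin(2ξ)cos(4t) + 2exp(-2ξ)sin(4ξ)cos(8t)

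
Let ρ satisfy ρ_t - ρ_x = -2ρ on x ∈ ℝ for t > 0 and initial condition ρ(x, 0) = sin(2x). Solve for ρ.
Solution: Substitute ρ = exp(-2t)u, i.e. u = exp(2t)ρ.
By the product rule, ρ_t = exp(-2t)(u_t - 2u), ρ_x = exp(-2t)u_x.
Substituting into the PDE and dividing by exp(-2t): u_t - 2u - u_x = -2u.
The lower-order terms cancel, leaving the standard advection equation u_t - u_x = 0.
Initial data for u: u(x,0) = ρ(x,0) = sin(2x).
Solve for u:
  By method of characteristics (waves move left with speed 1):
  Along characteristics x + t = const, u is constant, so u(x,t) = f(x + t) with f = u(·, 0).
Hence u(x,t) = sin(2t + 2x).
Transform back: ρ(x,t) = exp(-2t)u(x,t).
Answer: ρ(x, t) = exp(-2t)sin(2t + 2x)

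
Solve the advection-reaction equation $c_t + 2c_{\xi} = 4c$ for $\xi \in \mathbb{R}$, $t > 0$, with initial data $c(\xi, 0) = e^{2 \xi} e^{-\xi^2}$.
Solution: Substitute $c = e^{2\xi}u$.
Then $c_{\xi} = e^{2\xi}(u_{\xi} + 2u)$, $c_t = e^{2\xi}u_t$; substituting and dividing by $e^{2\xi}$, the lower-order terms cancel: $u_t + 2u_{\xi} = 0$ (standard advection equation).
Data for $u$: $u(\xi,0) = e^{-2\xi}c(\xi,0) = e^{-\xi^2}$.
By characteristics ($d\xi/dt = 2$), $u(\xi,t) = f(\xi - 2t)$ with $f = u( \cdot , 0)$.
So $u(\xi,t) = e^{-(-2 t + \xi)^2}$, and $c(\xi,t) = e^{2\xi}u(\xi,t)$.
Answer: $c(\xi, t) = e^{2 \xi} e^{-(\xi - 2 t)^2}$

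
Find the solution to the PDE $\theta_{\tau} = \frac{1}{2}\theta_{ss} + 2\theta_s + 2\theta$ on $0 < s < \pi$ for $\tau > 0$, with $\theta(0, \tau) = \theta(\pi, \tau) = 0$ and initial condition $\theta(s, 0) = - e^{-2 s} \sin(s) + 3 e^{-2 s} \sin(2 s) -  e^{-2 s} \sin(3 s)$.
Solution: Substitute $\theta = e^{-2s}u$.
Then $\theta_s = e^{-2s}(u_s - 2u)$, $\theta_{ss} = e^{-2s}(u_{ss} - 4u_s + 4u)$, $\theta_{\tau} = e^{-2s}u_{\tau}$; substituting and dividing by $e^{-2s}$, the lower-order terms cancel: $u_{\tau} = \frac{1}{2}u_{ss}$ (standard heat equation).
Data for $u$: $u(s,0) = e^{2s}\theta(s,0) = - \sin(s) + 3 \sin(2 s) - \sin(3 s)$. The boundary conditions carry over: $u(0,\tau) = u(\pi,\tau) = 0$.
Separating variables: $u = \sum c_n e^{-n^2\tau/2} \sin(ns)$. From $u(s,0) = - \sin(s) + 3 \sin(2 s) - \sin(3 s)$: $c_1=-1, c_2=3, c_3=-1$.
So $u(s,\tau) = 3 e^{-2 \tau} \sin(2 s) - e^{-\tau/2} \sin(s) - e^{-9 \tau/2} \sin(3 s)$, and $\theta(s,\tau) = e^{-2s}u(s,\tau)$.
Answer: $\theta(s, \tau) = 3 e^{-2 \tau} e^{-2 s} \sin(2 s) -  e^{-\tau/2} e^{-2 s} \sin(s) -  e^{-9 \tau/2} e^{-2 s} \sin(3 s)$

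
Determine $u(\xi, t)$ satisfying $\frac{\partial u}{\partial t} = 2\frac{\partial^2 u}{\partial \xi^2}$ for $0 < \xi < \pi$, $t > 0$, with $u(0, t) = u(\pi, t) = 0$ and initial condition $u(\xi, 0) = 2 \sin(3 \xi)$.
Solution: Separating variables: $u = \sum c_n e^{-2n^2t} \sin(n\xi)$. From $u(\xi,0) = 2 \sin(3 \xi)$: $c_3=2$.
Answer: $u(\xi, t) = 2 e^{-18 t} \sin(3 \xi)$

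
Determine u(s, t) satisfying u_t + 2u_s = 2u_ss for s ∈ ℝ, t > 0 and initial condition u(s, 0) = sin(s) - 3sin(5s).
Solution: Moving frame: η = s - 2t, σ = t, u = w(η,σ), so u_t = w_σ - 2w_η and u_ss = w_ηη.
Hence u_t + 2u_s = w_σ and the PDE becomes the heat equation w_σ = 2w_ηη on η ∈ ℝ.
Initial data: w(η,0) = u(η,0) = sin(η) - 3sin(5η). Each mode sin(nη) decays as exp(-2n²σ) on ℝ, so w(η,σ) = Σ c_n exp(-2n²σ) sin(nη) with c_1=1, c_5=-3: w(η,σ) = exp(-2σ)sin(η) - 3exp(-50σ)sin(5η).
Substituting back: u(s,t) = w(s - 2t, t).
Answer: u(s, t) = exp(-2t)sin(s - 2t) - 3exp(-50t)sin(5s - 10t)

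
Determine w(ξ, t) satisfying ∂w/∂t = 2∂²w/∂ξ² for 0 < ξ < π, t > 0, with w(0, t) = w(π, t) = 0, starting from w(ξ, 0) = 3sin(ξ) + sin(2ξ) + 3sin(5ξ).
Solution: Separating variables: w = Σ c_n exp(-2n²t) sin(nξ). From w(ξ,0) = 3sin(ξ) + sin(2ξ) + 3sin(5ξ): c_1=3, c_2=1, c_5=3.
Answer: w(ξ, t) = 3exp(-2t)sin(ξ) + exp(-8t)sin(2ξ) + 3exp(-50t)sin(5ξ)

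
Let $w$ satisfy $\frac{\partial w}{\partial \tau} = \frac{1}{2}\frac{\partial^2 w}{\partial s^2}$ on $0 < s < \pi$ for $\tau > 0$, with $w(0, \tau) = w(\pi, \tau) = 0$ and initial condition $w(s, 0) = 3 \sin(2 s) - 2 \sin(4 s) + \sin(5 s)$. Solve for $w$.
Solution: Separating variables: $w = \sum c_n e^{-n^2\tau/2} \sin(ns)$. From $w(s,0) = 3 \sin(2 s) - 2 \sin(4 s) + \sin(5 s)$: $c_2=3, c_4=-2, c_5=1$.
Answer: $w(s, \tau) = 3 e^{-2 \tau} \sin(2 s) - 2 e^{-8 \tau} \sin(4 s) + e^{-25 \tau/2} \sin(5 s)$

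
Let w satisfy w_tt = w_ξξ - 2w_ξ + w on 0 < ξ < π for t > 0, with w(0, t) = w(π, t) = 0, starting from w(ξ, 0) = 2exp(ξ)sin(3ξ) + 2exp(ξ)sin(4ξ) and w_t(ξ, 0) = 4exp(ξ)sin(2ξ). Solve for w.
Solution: Substitute w = exp(ξ)u.
Then w_ξ = exp(ξ)(u_ξ + u), w_ξξ = exp(ξ)(u_ξξ + 2u_ξ + u), w_tt = exp(ξ)u_tt; substituting and dividing by exp(ξ), the lower-order terms cancel: u_tt = u_ξξ (standard wave equation).
Data for u: u(ξ,0) = exp(-ξ)w(ξ,0) = 2sin(3ξ) + 2sin(4ξ); u_t(ξ,0) = exp(-ξ)w_t(ξ,0) = 4sin(2ξ). The boundary conditions carry over: u(0,t) = u(π,t) = 0.
Separating variables: u = Σ [A_n cos(ω_n t) + B_n sin(ω_n t)] sin(nξ), ω_n = n. From ICs (B_n = velocity coefficient / ω_n): A_3=2, A_4=2, B_2=2.
So u(ξ,t) = 2sin(2t)sin(2ξ) + 2sin(3ξ)cos(3t) + 2sin(4ξ)cos(4t), and w(ξ,t) = exp(ξ)u(ξ,t).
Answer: w(ξ, t) = 2exp(ξ)sin(2t)sin(2ξ) + 2exp(ξ)sin(3ξ)cos(3t) + 2exp(ξ)sin(4ξ)cos(4t)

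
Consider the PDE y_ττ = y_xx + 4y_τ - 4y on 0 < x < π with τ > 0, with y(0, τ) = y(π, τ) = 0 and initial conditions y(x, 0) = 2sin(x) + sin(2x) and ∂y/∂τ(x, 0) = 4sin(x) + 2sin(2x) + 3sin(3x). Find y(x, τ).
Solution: Substitute y = exp(2τ)u.
Then y_τ = exp(2τ)(u_τ + 2u), y_ττ = exp(2τ)(u_ττ + 4u_τ + 4u), y_xx = exp(2τ)u_xx; substituting and dividing by exp(2τ), the lower-order terms cancel: u_ττ = u_xx (standard wave equation).
Data for u: u(x,0) = y(x,0) = 2sin(x) + sin(2x); u_τ(x,0) = y_τ(x,0) - 2y(x,0) = 3sin(3x). The boundary conditions carry over: u(0,τ) = u(π,τ) = 0.
Separating variables: u = Σ [A_n cos(ω_n τ) + B_n sin(ω_n τ)] sin(nx), ω_n = n. From ICs (B_n = velocity coefficient / ω_n): A_1=2, A_2=1, B_3=1.
So u(x,τ) = 2sin(x)cos(τ) + sin(2x)cos(2τ) + sin(3x)sin(3τ), and y(x,τ) = exp(2τ)u(x,τ).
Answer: y(x, τ) = 2exp(2τ)sin(x)cos(τ) + exp(2τ)sin(2x)cos(2τ) + exp(2τ)sin(3x)sin(3τ)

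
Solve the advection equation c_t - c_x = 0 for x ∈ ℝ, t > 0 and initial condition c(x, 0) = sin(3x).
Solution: By method of characteristics (waves move left with speed 1):
Along characteristics x + t = const, c is constant, so c(x,t) = f(x + t) with f = c(·, 0).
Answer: c(x, t) = sin(3t + 3x)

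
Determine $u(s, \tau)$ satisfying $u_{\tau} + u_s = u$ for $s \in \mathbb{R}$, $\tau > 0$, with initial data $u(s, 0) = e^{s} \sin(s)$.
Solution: Substitute $u = e^{s}w$, i.e. $w = e^{-s}u$.
By the product rule, $u_s = e^{s}(w_s + w)$, $u_{\tau} = e^{s}w_{\tau}$.
Substituting into the PDE and dividing by $e^{s}$: $w_{\tau} + (w_s + w) = w$.
The lower-order terms cancel, leaving the standard advection equation $w_{\tau} + w_s = 0$.
Initial data for $w$: $w(s,0) = e^{-s}u(s,0) = \sin(s)$.
Solve for $w$:
  By method of characteristics (waves move right with speed 1):
  Along characteristics $s - \tau =$ const, $w$ is constant, so $w(s,\tau) = f(s - \tau)$ with $f = w( \cdot , 0)$.
Hence $w(s,\tau) = \sin(s - \tau)$.
Transform back: $u(s,\tau) = e^{s}w(s,\tau)$.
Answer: $u(s, \tau) = - e^{s} \sin(\tau - s)$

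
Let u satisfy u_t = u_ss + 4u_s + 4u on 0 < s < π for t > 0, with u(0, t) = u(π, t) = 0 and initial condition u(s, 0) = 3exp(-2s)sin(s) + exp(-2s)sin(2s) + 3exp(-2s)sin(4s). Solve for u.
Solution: Substitute u = exp(-2s)w, i.e. w = exp(2s)u.
By the product rule, u_s = exp(-2s)(w_s - 2w), u_ss = exp(-2s)(w_ss - 4w_s + 4w), u_t = exp(-2s)w_t.
Substituting into the PDE and dividing by exp(-2s): w_t = (w_ss - 4w_s + 4w) + 4(w_s - 2w) + 4w.
The lower-order terms cancel, leaving the standard heat equation w_t = w_ss.
Initial data for w: w(s,0) = exp(2s)u(s,0) = 3sin(s) + sin(2s) + 3sin(4s). The boundary conditions carry over: w(0,t) = w(π,t) = 0.
Solve for w:
  Using separation of variables w = X(s)T(t):
  Eigenfunctions: sin(ns), n = 1, 2, 3, ...
  General solution: w(s, t) = Σ c_n sin(ns) exp(-n² t)
  Matching w(s,0) = 3sin(s) + sin(2s) + 3sin(4s) term by term: c_1=3, c_2=1, c_4=3.
Hence w(s,t) = 3exp(-t)sin(s) + exp(-4t)sin(2s) + 3exp(-16t)sin(4s).
Transform back: u(s,t) = exp(-2s)w(s,t).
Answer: u(s, t) = 3exp(-2s)exp(-t)sin(s) + exp(-2s)exp(-4t)sin(2s) + 3exp(-2s)exp(-16t)sin(4s)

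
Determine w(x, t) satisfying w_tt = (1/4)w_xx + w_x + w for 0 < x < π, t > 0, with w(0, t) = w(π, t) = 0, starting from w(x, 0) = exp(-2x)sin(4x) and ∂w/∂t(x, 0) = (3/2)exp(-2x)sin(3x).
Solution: Substitute w = exp(-2x)u.
Then w_x = exp(-2x)(u_x - 2u), w_xx = exp(-2x)(u_xx - 4u_x + 4u), w_tt = exp(-2x)u_tt; substituting and dividing by exp(-2x), the lower-order terms cancel: u_tt = (1/4)u_xx (standard wave equation).
Data for u: u(x,0) = exp(2x)w(x,0) = sin(4x); u_t(x,0) = exp(2x)w_t(x,0) = (3/2)sin(3x). The boundary conditions carry over: u(0,t) = u(π,t) = 0.
Separating variables: u = Σ [A_n cos(ω_n t) + B_n sin(ω_n t)] sin(nx), ω_n = n/2. From ICs (B_n = velocity coefficient / ω_n): A_4=1, B_3=1.
So u(x,t) = sin(3t/2)sin(3x) + sin(4x)cos(2t), and w(x,t) = exp(-2x)u(x,t).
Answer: w(x, t) = exp(-2x)sin(3t/2)sin(3x) + exp(-2x)sin(4x)cos(2t)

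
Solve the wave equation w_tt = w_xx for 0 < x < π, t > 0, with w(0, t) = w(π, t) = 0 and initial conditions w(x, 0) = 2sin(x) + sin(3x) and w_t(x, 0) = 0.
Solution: Separating variables: w = Σ [A_n cos(ω_n t) + B_n sin(ω_n t)] sin(nx), ω_n = n. From ICs: A_1=2, A_3=1.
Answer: w(x, t) = 2sin(x)cos(t) + sin(3x)cos(3t)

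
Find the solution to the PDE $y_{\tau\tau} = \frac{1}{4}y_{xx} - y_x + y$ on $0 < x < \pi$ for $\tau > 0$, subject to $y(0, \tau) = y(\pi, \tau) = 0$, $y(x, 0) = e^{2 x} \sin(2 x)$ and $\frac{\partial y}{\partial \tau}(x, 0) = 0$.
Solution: Substitute $y = e^{2x}u$.
Then $y_x = e^{2x}(u_x + 2u)$, $y_{xx} = e^{2x}(u_{xx} + 4u_x + 4u)$, $y_{\tau\tau} = e^{2x}u_{\tau\tau}$; substituting and dividing by $e^{2x}$, the lower-order terms cancel: $u_{\tau\tau} = \frac{1}{4}u_{xx}$ (standard wave equation).
Data for $u$: $u(x,0) = e^{-2x}y(x,0) = \sin(2 x)$; $u_{\tau}(x,0) = e^{-2x}y_{\tau}(x,0) = 0$. The boundary conditions carry over: $u(0,\tau) = u(\pi,\tau) = 0$.
Separating variables: $u = \sum [A_n \cos(\omega_n \tau) + B_n \sin(\omega_n \tau)] \sin(nx)$, $\omega_n = n/2$. From ICs: $A_2=1$.
So $u(x,\tau) = \sin(2 x) \cos(\tau)$, and $y(x,\tau) = e^{2x}u(x,\tau)$.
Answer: $y(x, \tau) = e^{2 x} \sin(2 x) \cos(\tau)$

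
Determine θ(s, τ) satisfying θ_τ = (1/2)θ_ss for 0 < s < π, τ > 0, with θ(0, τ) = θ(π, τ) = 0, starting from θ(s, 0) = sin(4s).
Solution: Using separation of variables θ = X(s)G(τ):
Eigenfunctions: sin(ns), n = 1, 2, 3, ...
General solution: θ(s, τ) = Σ c_n sin(ns) exp(-n² τ/2)
Matching θ(s,0) = sin(4s) term by term: c_4=1.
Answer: θ(s, τ) = exp(-8τ)sin(4s)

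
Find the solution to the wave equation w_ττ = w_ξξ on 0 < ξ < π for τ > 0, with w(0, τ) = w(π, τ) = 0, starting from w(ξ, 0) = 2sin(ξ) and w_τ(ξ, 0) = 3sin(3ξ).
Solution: Separating variables: w = Σ [A_n cos(ω_n τ) + B_n sin(ω_n τ)] sin(nξ), ω_n = n. From ICs (B_n = velocity coefficient / ω_n): A_1=2, B_3=1.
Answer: w(ξ, τ) = 2sin(ξ)cos(τ) + sin(3ξ)sin(3τ)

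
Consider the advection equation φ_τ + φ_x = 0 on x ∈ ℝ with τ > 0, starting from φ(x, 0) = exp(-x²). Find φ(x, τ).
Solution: By characteristics (dx/dτ = 1), φ(x,τ) = f(x - τ) with f = φ(·, 0).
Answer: φ(x, τ) = exp(-(x - τ)²)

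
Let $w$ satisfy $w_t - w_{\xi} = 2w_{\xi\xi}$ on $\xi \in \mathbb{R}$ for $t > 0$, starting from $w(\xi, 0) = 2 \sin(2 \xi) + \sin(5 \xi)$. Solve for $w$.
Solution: Change to a moving frame: let $\eta = \xi + t$, $\sigma = t$ and write $w(\xi,t) = u(\eta,\sigma)$.
By the chain rule $w_t = u_{\sigma} + u_{\eta}$, $w_{\xi} = u_{\eta}$, $w_{\xi\xi} = u_{\eta\eta}$.
Then $w_t - w_{\xi} = u_{\sigma}$: the advection term cancels and the PDE becomes the heat equation $u_{\sigma} = 2u_{\eta\eta}$ on $\eta \in \mathbb{R}$.
Initial data: $u(\eta,0) = w(\eta,0) = 2 \sin(2 \eta) + \sin(5 \eta)$.
On $\eta \in \mathbb{R}$ each mode satisfies $(\sin(n\eta))'' = -n^2 \sin(n\eta)$, so $e^{-2n^2\sigma} \sin(n\eta)$ solves the heat equation; by superposition $u(\eta,\sigma) = \sum c_n e^{-2n^2\sigma} \sin(n\eta)$.
Reading off the coefficients: $c_2=2, c_5=1$, so $u(\eta,\sigma) = 2 e^{-8 \sigma} \sin(2 \eta) + e^{-50 \sigma} \sin(5 \eta)$.
Substituting back $\eta = \xi + t$, $\sigma = t$: $w(\xi,t) = u(\xi + t, t)$.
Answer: $w(\xi, t) = 2 e^{-8 t} \sin(2 \xi + 2 t) + e^{-50 t} \sin(5 \xi + 5 t)$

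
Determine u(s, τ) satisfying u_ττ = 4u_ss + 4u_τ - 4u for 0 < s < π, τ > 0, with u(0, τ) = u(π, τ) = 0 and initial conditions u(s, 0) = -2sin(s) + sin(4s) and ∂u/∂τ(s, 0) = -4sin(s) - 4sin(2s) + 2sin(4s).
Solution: Substitute u = exp(2τ)w.
Then u_τ = exp(2τ)(w_τ + 2w), u_ττ = exp(2τ)(w_ττ + 4w_τ + 4w), u_ss = exp(2τ)w_ss; substituting and dividing by exp(2τ), the lower-order terms cancel: w_ττ = 4w_ss (standard wave equation).
Data for w: w(s,0) = u(s,0) = -2sin(s) + sin(4s); w_τ(s,0) = u_τ(s,0) - 2u(s,0) = -4sin(2s). The boundary conditions carry over: w(0,τ) = w(π,τ) = 0.
Separating variables: w = Σ [A_n cos(ω_n τ) + B_n sin(ω_n τ)] sin(ns), ω_n = 2n. From ICs (B_n = velocity coefficient / ω_n): A_1=-2, A_4=1, B_2=-1.
So w(s,τ) = -2sin(s)cos(2τ) - sin(2s)sin(4τ) + sin(4s)cos(8τ), and u(s,τ) = exp(2τ)w(s,τ).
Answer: u(s, τ) = -2exp(2τ)sin(s)cos(2τ) - exp(2τ)sin(2s)sin(4τ) + exp(2τ)sin(4s)cos(8τ)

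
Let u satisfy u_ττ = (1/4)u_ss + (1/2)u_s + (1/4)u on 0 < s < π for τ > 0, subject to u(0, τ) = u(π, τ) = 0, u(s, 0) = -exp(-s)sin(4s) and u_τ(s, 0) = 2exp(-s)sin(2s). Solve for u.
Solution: Substitute u = exp(-s)w.
Then u_s = exp(-s)(w_s - w), u_ss = exp(-s)(w_ss - 2w_s + w), u_ττ = exp(-s)w_ττ; substituting and dividing by exp(-s), the lower-order terms cancel: w_ττ = (1/4)w_ss (standard wave equation).
Data for w: w(s,0) = exp(s)u(s,0) = -sin(4s); w_τ(s,0) = exp(s)u_τ(s,0) = 2sin(2s). The boundary conditions carry over: w(0,τ) = w(π,τ) = 0.
Separating variables: w = Σ [A_n cos(ω_n τ) + B_n sin(ω_n τ)] sin(ns), ω_n = n/2. From ICs (B_n = velocity coefficient / ω_n): A_4=-1, B_2=2.
So w(s,τ) = 2sin(2s)sin(τ) - sin(4s)cos(2τ), and u(s,τ) = exp(-s)w(s,τ).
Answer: u(s, τ) = 2exp(-s)sin(2s)sin(τ) - exp(-s)sin(4s)cos(2τ)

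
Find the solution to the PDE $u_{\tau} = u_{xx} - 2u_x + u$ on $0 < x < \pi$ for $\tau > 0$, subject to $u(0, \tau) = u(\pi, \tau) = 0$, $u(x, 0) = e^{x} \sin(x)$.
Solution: Substitute $u = e^{x}w$.
Then $u_x = e^{x}(w_x + w)$, $u_{xx} = e^{x}(w_{xx} + 2w_x + w)$, $u_{\tau} = e^{x}w_{\tau}$; substituting and dividing by $e^{x}$, the lower-order terms cancel: $w_{\tau} = w_{xx}$ (standard heat equation).
Data for $w$: $w(x,0) = e^{-x}u(x,0) = \sin(x)$. The boundary conditions carry over: $w(0,\tau) = w(\pi,\tau) = 0$.
Separating variables: $w = \sum c_n e^{-n^2\tau} \sin(nx)$. From $w(x,0) = \sin(x)$: $c_1=1$.
So $w(x,\tau) = e^{-\tau} \sin(x)$, and $u(x,\tau) = e^{x}w(x,\tau)$.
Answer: $u(x, \tau) = e^{-\tau} e^{x} \sin(x)$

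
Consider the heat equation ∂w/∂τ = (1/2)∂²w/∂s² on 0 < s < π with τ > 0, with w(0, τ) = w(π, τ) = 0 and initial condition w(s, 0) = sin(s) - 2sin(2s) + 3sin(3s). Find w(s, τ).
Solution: Separating variables: w = Σ c_n exp(-n²τ/2) sin(ns). From w(s,0) = sin(s) - 2sin(2s) + 3sin(3s): c_1=1, c_2=-2, c_3=3.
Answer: w(s, τ) = -2exp(-2τ)sin(2s) + exp(-τ/2)sin(s) + 3exp(-9τ/2)sin(3s)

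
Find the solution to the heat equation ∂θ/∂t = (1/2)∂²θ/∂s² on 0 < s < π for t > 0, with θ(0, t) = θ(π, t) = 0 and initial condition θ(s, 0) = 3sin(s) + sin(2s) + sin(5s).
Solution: Separating variables: θ = Σ c_n exp(-n²t/2) sin(ns). From θ(s,0) = 3sin(s) + sin(2s) + sin(5s): c_1=3, c_2=1, c_5=1.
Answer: θ(s, t) = exp(-2t)sin(2s) + 3exp(-t/2)sin(s) + exp(-25t/2)sin(5s)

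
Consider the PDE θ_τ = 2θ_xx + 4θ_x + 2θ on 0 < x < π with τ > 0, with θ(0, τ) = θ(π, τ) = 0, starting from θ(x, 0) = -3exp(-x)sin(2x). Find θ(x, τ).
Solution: Substitute θ = exp(-x)u.
Then θ_x = exp(-x)(u_x - u), θ_xx = exp(-x)(u_xx - 2u_x + u), θ_τ = exp(-x)u_τ; substituting and dividing by exp(-x), the lower-order terms cancel: u_τ = 2u_xx (standard heat equation).
Data for u: u(x,0) = exp(x)θ(x,0) = -3sin(2x). The boundary conditions carry over: u(0,τ) = u(π,τ) = 0.
Separating variables: u = Σ c_n exp(-2n²τ) sin(nx). From u(x,0) = -3sin(2x): c_2=-3.
So u(x,τ) = -3exp(-8τ)sin(2x), and θ(x,τ) = exp(-x)u(x,τ).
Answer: θ(x, τ) = -3exp(-x)exp(-8τ)sin(2x)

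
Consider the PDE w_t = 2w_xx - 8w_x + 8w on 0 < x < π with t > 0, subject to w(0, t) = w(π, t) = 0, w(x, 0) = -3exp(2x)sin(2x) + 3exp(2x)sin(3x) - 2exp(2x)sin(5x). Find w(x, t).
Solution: Substitute w = exp(2x)u, i.e. u = exp(-2x)w.
By the product rule, w_x = exp(2x)(u_x + 2u), w_xx = exp(2x)(u_xx + 4u_x + 4u), w_t = exp(2x)u_t.
Substituting into the PDE and dividing by exp(2x): u_t = 2(u_xx + 4u_x + 4u) - 8(u_x + 2u) + 8u.
The lower-order terms cancel, leaving the standard heat equation u_t = 2u_xx.
Initial data for u: u(x,0) = exp(-2x)w(x,0) = -3sin(2x) + 3sin(3x) - 2sin(5x). The boundary conditions carry over: u(0,t) = u(π,t) = 0.
Solve for u:
  Using separation of variables u = X(x)T(t):
  Eigenfunctions: sin(nx), n = 1, 2, 3, ...
  General solution: u(x, t) = Σ c_n sin(nx) exp(-2n² t)
  Matching u(x,0) = -3sin(2x) + 3sin(3x) - 2sin(5x) term by term: c_2=-3, c_3=3, c_5=-2.
Hence u(x,t) = -3exp(-8t)sin(2x) + 3exp(-18t)sin(3x) - 2exp(-50t)sin(5x).
Transform back: w(x,t) = exp(2x)u(x,t).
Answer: w(x, t) = -3exp(-8t)exp(2x)sin(2x) + 3exp(-18t)exp(2x)sin(3x) - 2exp(-50t)exp(2x)sin(5x)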